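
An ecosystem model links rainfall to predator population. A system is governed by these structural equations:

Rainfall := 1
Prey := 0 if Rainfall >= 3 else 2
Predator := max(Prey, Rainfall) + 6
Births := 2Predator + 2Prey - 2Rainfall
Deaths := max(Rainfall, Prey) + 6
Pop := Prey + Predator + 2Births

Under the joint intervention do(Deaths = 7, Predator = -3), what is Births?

-4

Under do(Deaths = 7, Predator = -3), each intervened variable's structural equation is replaced by its fixed value.
Prey = 0 if Rainfall >= 3 else 2  [with Rainfall=1]  = 2
Births = 2Predator + 2Prey - 2Rainfall  [with Predator=-3, Prey=2, Rainfall=1]  = -4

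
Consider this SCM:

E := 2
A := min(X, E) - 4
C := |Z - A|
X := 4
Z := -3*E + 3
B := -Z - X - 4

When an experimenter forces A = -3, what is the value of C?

do(A=-3) replaces the equation A := min(X, E) - 4 with the constant A = -3.
Z = -3*E + 3  [with E=2]  = -3
C = |Z - A|  [with Z=-3, A=-3]  = 0

0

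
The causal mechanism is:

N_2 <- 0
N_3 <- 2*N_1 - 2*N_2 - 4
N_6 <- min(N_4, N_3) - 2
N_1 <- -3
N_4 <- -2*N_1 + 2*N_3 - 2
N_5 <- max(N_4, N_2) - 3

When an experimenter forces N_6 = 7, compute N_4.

-16

do(N_6=7) replaces the equation N_6 <- min(N_4, N_3) - 2 with the constant N_6 = 7.
No directed path runs from N_6 to N_4, so N_4 keeps its natural value.
N_3 = 2*N_1 - 2*N_2 - 4  [with N_1=-3, N_2=0]  = -10
N_4 = -2*N_1 + 2*N_3 - 2  [with N_1=-3, N_3=-10]  = -16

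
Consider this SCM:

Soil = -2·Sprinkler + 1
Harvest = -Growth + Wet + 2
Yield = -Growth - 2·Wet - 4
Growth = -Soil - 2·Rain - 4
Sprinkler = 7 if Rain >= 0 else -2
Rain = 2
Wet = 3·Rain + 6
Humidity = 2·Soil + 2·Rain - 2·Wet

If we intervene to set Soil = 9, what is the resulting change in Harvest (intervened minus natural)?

22

The intervention breaks the incoming arrows to Soil: Soil = -2·Sprinkler + 1 no longer applies, and Soil = 9.
Wet = 3·Rain + 6  [with Rain=2]  = 12
Growth = -Soil - 2·Rain - 4  [with Soil=9, Rain=2]  = -17
Harvest = -Growth + Wet + 2  [with Growth=-17, Wet=12]  = 31
Without intervention: Sprinkler = 7 if Rain >= 0 else -2  [with Rain=2]  = 7; Soil = -2·Sprinkler + 1  [with Sprinkler=7]  = -13; Wet = 3·Rain + 6  [with Rain=2]  = 12; Growth = -Soil - 2·Rain - 4  [with Soil=-13, Rain=2]  = 5; Harvest = -Growth + Wet + 2  [with Growth=5, Wet=12]  = 9.
Change = 31 − 9 = 22.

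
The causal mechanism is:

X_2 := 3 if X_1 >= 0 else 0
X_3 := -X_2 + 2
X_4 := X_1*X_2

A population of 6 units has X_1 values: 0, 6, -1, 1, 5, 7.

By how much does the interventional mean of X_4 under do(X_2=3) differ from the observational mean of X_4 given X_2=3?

Every unit gets X_2=3 under the intervention. X_4 values become 0, 18, -3, 3, 15, 21; E[X_4|do(X_2=3)] = 9.
Observing X_2=3 restricts to units where X_2's equation naturally yields 3: X_1 ∈ {0, 6, 1, 5, 7}. In that subpopulation X_4 = 0, 18, 3, 15, 21, mean 11.4.
Difference = 9 − 11.4 = -2.4.

-2.4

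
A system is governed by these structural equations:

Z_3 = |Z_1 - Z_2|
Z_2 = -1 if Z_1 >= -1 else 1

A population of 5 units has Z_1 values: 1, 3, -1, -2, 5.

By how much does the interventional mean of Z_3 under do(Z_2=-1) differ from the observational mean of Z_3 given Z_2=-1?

Under do(Z_2=-1), Z_2's equation is replaced by Z_2=-1 for every unit. Per-unit Z_3: 2, 4, 0, 1, 6. Mean = 2.6.
Conditioning on Z_2=-1 selects the 4 unit(s) with Z_1 ∈ {1, 3, -1, 5}. Their Z_3 values: 2, 4, 0, 6. Mean = 3.
Difference = 2.6 − 3 = -0.4.

-0.4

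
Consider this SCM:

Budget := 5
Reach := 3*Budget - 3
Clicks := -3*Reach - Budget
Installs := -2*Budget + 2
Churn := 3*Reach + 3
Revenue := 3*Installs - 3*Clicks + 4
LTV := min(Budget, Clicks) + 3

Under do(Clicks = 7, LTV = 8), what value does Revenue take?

Under do(Clicks = 7, LTV = 8), each intervened variable's structural equation is replaced by its fixed value.
Installs = -2*Budget + 2  [with Budget=5]  = -8
Revenue = 3*Installs - 3*Clicks + 4  [with Installs=-8, Clicks=7]  = -41

-41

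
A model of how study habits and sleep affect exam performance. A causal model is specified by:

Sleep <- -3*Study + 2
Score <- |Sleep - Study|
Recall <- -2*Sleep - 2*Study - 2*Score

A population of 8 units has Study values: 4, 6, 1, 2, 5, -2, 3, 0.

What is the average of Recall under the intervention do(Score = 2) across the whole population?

1.5

Under do(Score=2), Score's equation is replaced by Score=2 for every unit. Per-unit Recall: 8, 16, -4, 0, 12, -16, 4, -8. Mean = 1.5.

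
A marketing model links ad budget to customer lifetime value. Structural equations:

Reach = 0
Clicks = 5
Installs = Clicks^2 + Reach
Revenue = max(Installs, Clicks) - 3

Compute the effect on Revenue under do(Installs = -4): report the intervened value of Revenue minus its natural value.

-20

The intervention breaks the incoming arrows to Installs: Installs = Clicks^2 + Reach no longer applies, and Installs = -4.
Revenue = max(Installs, Clicks) - 3  [with Installs=-4, Clicks=5]  = 2
Without intervention: Installs = Clicks^2 + Reach  [with Clicks=5, Reach=0]  = 25; Revenue = max(Installs, Clicks) - 3  [with Installs=25, Clicks=5]  = 22.
Change = 2 − 22 = -20.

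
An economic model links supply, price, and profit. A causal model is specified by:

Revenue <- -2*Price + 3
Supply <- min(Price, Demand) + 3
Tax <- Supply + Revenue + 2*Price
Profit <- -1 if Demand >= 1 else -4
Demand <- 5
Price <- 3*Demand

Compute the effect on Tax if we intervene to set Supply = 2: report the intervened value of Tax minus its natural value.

-6

do(Supply=2) replaces the equation Supply <- min(Price, Demand) + 3 with the constant Supply = 2.
Price = 3*Demand  [with Demand=5]  = 15
Revenue = -2*Price + 3  [with Price=15]  = -27
Tax = Supply + Revenue + 2*Price  [with Supply=2, Revenue=-27, Price=15]  = 5
Without intervention: Price = 3*Demand  [with Demand=5]  = 15; Supply = min(Price, Demand) + 3  [with Price=15, Demand=5]  = 8; Revenue = -2*Price + 3  [with Price=15]  = -27; Tax = Supply + Revenue + 2*Price  [with Supply=8, Revenue=-27, Price=15]  = 11.
Change = 5 − 11 = -6.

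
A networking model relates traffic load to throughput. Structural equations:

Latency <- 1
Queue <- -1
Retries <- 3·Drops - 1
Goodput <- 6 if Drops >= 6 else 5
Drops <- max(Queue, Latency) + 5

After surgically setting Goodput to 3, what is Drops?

6

do(Goodput=3) replaces the equation Goodput <- 6 if Drops >= 6 else 5 with the constant Goodput = 3.
Drops is not downstream of the intervention, so its value is determined by the original equations.
Drops = max(Queue, Latency) + 5  [with Queue=-1, Latency=1]  = 6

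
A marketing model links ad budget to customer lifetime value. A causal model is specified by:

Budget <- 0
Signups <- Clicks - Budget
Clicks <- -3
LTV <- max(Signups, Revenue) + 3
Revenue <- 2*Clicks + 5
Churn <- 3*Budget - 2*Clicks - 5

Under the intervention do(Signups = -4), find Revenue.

do(Signups=-4) replaces the equation Signups <- Clicks - Budget with the constant Signups = -4.
Revenue is not downstream of the intervention, so its value is determined by the original equations.
Revenue = 2*Clicks + 5  [with Clicks=-3]  = -1

-1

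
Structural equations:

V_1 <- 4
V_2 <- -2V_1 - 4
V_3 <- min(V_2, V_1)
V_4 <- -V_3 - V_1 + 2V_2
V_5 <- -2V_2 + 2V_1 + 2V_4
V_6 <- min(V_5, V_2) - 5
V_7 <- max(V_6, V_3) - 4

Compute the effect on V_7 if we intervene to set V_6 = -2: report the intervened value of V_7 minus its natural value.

10

Intervening sets V_6 = -2 and removes its equation (V_6 <- min(V_5, V_2) - 5).
V_2 = -2V_1 - 4  [with V_1=4]  = -12
V_3 = min(V_2, V_1)  [with V_2=-12, V_1=4]  = -12
V_7 = max(V_6, V_3) - 4  [with V_6=-2, V_3=-12]  = -6
Without intervention: V_2 = -2V_1 - 4  [with V_1=4]  = -12; V_3 = min(V_2, V_1)  [with V_2=-12, V_1=4]  = -12; V_4 = -V_3 - V_1 + 2V_2  [with V_3=-12, V_1=4, V_2=-12]  = -16; V_5 = -2V_2 + 2V_1 + 2V_4  [with V_2=-12, V_1=4, V_4=-16]  = 0; V_6 = min(V_5, V_2) - 5  [with V_5=0, V_2=-12]  = -17; V_7 = max(V_6, V_3) - 4  [with V_6=-17, V_3=-12]  = -16.
Change = -6 − (-16) = 10.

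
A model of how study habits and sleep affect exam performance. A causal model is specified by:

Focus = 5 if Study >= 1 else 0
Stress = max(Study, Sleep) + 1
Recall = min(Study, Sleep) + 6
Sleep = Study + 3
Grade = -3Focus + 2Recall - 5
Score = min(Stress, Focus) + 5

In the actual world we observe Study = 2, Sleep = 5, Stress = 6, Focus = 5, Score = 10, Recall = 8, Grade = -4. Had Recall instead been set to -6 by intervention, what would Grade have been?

-32

Intervening sets Recall = -6 and removes its equation (Recall = min(Study, Sleep) + 6).
Focus = 5 if Study >= 1 else 0  [with Study=2]  = 5
Grade = -3Focus + 2Recall - 5  [with Focus=5, Recall=-6]  = -32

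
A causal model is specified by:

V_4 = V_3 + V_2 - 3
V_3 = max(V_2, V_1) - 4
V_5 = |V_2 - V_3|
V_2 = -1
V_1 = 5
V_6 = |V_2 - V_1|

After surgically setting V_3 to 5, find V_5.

6

do(V_3=5) replaces the equation V_3 = max(V_2, V_1) - 4 with the constant V_3 = 5.
V_5 = |V_2 - V_3|  [with V_2=-1, V_3=5]  = 6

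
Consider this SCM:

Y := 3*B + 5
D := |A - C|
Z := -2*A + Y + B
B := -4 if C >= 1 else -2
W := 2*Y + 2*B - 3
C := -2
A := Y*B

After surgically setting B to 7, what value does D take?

Under do(B=7), the mechanism B := -4 if C >= 1 else -2 is discarded; B is fixed at 7.
Y = 3*B + 5  [with B=7]  = 26
A = Y*B  [with Y=26, B=7]  = 182
D = |A - C|  [with A=182, C=-2]  = 184

184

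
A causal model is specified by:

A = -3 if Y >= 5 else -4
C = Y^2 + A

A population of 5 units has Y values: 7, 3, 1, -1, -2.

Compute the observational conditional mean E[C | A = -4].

Conditioning on A=-4 selects the 4 unit(s) with Y ∈ {3, 1, -1, -2}. Their C values: 5, -3, -3, 0. Mean = -0.25.

-0.25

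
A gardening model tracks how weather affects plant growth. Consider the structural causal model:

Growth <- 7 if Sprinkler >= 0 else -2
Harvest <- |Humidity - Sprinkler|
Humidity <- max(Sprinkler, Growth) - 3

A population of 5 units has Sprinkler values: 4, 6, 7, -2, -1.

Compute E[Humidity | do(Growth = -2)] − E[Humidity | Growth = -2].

Every unit gets Growth=-2 under the intervention. Humidity values become 1, 3, 4, -5, -4; E[Humidity|do(Growth=-2)] = -0.2.
Observing Growth=-2 restricts to units where Growth's equation naturally yields -2: Sprinkler ∈ {-2, -1}. In that subpopulation Humidity = -5, -4, mean -4.5.
Difference = -0.2 − (-4.5) = 4.3.

4.3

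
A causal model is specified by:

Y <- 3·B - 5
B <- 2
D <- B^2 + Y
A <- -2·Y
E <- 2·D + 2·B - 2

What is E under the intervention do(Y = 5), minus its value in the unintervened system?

Under do(Y=5), the mechanism Y <- 3·B - 5 is discarded; Y is fixed at 5.
D = B^2 + Y  [with B=2, Y=5]  = 9
E = 2·D + 2·B - 2  [with D=9, B=2]  = 20
Without intervention: Y = 3·B - 5  [with B=2]  = 1; D = B^2 + Y  [with B=2, Y=1]  = 5; E = 2·D + 2·B - 2  [with D=5, B=2]  = 12.
Change = 20 − 12 = 8.

8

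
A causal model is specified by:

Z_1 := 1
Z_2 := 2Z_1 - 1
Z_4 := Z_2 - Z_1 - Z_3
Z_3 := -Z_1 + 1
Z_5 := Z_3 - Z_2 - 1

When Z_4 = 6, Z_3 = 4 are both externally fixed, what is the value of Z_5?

The joint intervention fixes Z_4 = 6, Z_3 = 4, removing each variable's own equation.
Z_2 = 2Z_1 - 1  [with Z_1=1]  = 1
Z_5 = Z_3 - Z_2 - 1  [with Z_3=4, Z_2=1]  = 2

2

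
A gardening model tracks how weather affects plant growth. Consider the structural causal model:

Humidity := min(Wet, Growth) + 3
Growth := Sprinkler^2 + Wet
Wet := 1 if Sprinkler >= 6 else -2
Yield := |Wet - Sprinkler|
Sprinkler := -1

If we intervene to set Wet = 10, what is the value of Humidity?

Under do(Wet=10), the mechanism Wet := 1 if Sprinkler >= 6 else -2 is discarded; Wet is fixed at 10.
Growth = Sprinkler^2 + Wet  [with Sprinkler=-1, Wet=10]  = 11
Humidity = min(Wet, Growth) + 3  [with Wet=10, Growth=11]  = 13

13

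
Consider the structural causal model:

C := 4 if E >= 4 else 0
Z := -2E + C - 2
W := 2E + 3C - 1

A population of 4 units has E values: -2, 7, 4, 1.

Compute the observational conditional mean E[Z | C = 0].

-1

E[Z|C=0] averages over only the 2 units with C=0 (E = -2, 1): Z = 2, -4, mean -1.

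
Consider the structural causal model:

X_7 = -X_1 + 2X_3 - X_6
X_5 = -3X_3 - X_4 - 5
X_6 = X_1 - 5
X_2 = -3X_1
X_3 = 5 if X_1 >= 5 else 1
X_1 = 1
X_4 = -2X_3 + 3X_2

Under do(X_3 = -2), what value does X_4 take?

The intervention breaks the incoming arrows to X_3: X_3 = 5 if X_1 >= 5 else 1 no longer applies, and X_3 = -2.
X_2 = -3X_1  [with X_1=1]  = -3
X_4 = -2X_3 + 3X_2  [with X_3=-2, X_2=-3]  = -5

-5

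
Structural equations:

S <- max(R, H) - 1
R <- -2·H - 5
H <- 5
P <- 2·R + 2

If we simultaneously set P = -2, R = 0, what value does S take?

4

Setting P = -2, R = 0 by intervention discards those variables' equations.
S = max(R, H) - 1  [with R=0, H=5]  = 4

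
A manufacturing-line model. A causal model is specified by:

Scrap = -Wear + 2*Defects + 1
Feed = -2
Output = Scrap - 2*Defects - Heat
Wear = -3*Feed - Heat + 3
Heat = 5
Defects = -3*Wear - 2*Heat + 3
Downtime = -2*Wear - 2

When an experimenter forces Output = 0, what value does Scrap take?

-41

do(Output=0) replaces the equation Output = Scrap - 2*Defects - Heat with the constant Output = 0.
Since Scrap is not a descendant of the intervened variable, it is unaffected.
Wear = -3*Feed - Heat + 3  [with Feed=-2, Heat=5]  = 4
Defects = -3*Wear - 2*Heat + 3  [with Wear=4, Heat=5]  = -19
Scrap = -Wear + 2*Defects + 1  [with Wear=4, Defects=-19]  = -41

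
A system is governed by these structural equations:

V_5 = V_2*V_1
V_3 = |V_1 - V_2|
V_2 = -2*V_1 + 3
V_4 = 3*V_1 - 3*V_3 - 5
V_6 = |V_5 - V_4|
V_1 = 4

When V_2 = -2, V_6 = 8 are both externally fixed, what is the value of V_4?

-11

The joint intervention fixes V_2 = -2, V_6 = 8, removing each variable's own equation.
V_3 = |V_1 - V_2|  [with V_1=4, V_2=-2]  = 6
V_4 = 3*V_1 - 3*V_3 - 5  [with V_1=4, V_3=6]  = -11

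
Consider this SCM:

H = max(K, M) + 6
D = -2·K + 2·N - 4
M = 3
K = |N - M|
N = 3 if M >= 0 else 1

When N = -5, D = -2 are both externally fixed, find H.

14

The joint intervention fixes N = -5, D = -2, removing each variable's own equation.
K = |N - M|  [with N=-5, M=3]  = 8
H = max(K, M) + 6  [with K=8, M=3]  = 14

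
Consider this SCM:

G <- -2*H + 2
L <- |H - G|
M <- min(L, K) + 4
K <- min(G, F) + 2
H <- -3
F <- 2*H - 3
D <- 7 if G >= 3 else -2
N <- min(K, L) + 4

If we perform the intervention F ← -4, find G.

The intervention breaks the incoming arrows to F: F <- 2*H - 3 no longer applies, and F = -4.
Since G is not a descendant of the intervened variable, it is unaffected.
G = -2*H + 2  [with H=-3]  = 8

8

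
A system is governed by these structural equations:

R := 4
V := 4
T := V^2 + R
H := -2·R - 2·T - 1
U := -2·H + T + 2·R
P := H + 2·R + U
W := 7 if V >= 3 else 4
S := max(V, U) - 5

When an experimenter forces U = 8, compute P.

The intervention breaks the incoming arrows to U: U := -2·H + T + 2·R no longer applies, and U = 8.
T = V^2 + R  [with V=4, R=4]  = 20
H = -2·R - 2·T - 1  [with R=4, T=20]  = -49
P = H + 2·R + U  [with H=-49, R=4, U=8]  = -33

-33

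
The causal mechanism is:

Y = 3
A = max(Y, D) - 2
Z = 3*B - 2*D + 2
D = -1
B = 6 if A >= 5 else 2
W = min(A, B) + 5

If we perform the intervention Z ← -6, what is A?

1

do(Z=-6) replaces the equation Z = 3*B - 2*D + 2 with the constant Z = -6.
A is not downstream of the intervention, so its value is determined by the original equations.
A = max(Y, D) - 2  [with Y=3, D=-1]  = 1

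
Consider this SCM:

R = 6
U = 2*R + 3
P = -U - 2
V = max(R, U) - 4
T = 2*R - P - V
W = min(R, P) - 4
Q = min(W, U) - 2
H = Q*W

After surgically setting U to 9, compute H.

255

do(U=9) replaces the equation U = 2*R + 3 with the constant U = 9.
P = -U - 2  [with U=9]  = -11
W = min(R, P) - 4  [with R=6, P=-11]  = -15
Q = min(W, U) - 2  [with W=-15, U=9]  = -17
H = Q*W  [with Q=-17, W=-15]  = 255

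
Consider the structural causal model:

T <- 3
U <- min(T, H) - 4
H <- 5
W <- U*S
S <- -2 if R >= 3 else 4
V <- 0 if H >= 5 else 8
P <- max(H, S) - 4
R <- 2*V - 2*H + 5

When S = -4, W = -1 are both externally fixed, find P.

The joint intervention fixes S = -4, W = -1, removing each variable's own equation.
P = max(H, S) - 4  [with H=5, S=-4]  = 1

1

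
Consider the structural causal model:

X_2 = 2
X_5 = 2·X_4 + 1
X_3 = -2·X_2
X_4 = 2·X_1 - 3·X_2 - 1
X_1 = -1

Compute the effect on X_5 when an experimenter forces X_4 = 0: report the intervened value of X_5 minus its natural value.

18

Intervening sets X_4 = 0 and removes its equation (X_4 = 2·X_1 - 3·X_2 - 1).
X_5 = 2·X_4 + 1  [with X_4=0]  = 1
Without intervention: X_4 = 2·X_1 - 3·X_2 - 1  [with X_1=-1, X_2=2]  = -9; X_5 = 2·X_4 + 1  [with X_4=-9]  = -17.
Change = 1 − (-17) = 18.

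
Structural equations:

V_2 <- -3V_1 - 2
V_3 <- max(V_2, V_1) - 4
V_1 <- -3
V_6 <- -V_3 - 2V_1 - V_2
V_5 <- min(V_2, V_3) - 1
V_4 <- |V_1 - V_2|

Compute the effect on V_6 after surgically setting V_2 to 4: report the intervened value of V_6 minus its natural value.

Under do(V_2=4), the mechanism V_2 <- -3V_1 - 2 is discarded; V_2 is fixed at 4.
V_3 = max(V_2, V_1) - 4  [with V_2=4, V_1=-3]  = 0
V_6 = -V_3 - 2V_1 - V_2  [with V_3=0, V_1=-3, V_2=4]  = 2
Without intervention: V_2 = -3V_1 - 2  [with V_1=-3]  = 7; V_3 = max(V_2, V_1) - 4  [with V_2=7, V_1=-3]  = 3; V_6 = -V_3 - 2V_1 - V_2  [with V_3=3, V_1=-3, V_2=7]  = -4.
Change = 2 − (-4) = 6.

6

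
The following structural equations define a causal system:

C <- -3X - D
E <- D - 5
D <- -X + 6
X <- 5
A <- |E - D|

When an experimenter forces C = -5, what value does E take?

-4

The intervention breaks the incoming arrows to C: C <- -3X - D no longer applies, and C = -5.
E is not downstream of the intervention, so its value is determined by the original equations.
D = -X + 6  [with X=5]  = 1
E = D - 5  [with D=1]  = -4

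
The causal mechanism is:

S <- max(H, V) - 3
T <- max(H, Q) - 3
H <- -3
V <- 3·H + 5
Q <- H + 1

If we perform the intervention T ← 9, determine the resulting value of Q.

-2

The intervention breaks the incoming arrows to T: T <- max(H, Q) - 3 no longer applies, and T = 9.
Since Q is not a descendant of the intervened variable, it is unaffected.
Q = H + 1  [with H=-3]  = -2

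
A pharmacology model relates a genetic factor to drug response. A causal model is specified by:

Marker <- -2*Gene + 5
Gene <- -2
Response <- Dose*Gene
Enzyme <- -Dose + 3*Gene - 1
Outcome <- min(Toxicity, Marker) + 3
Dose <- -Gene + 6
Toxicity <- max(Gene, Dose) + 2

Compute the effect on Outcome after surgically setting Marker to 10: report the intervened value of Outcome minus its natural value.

The intervention breaks the incoming arrows to Marker: Marker <- -2*Gene + 5 no longer applies, and Marker = 10.
Dose = -Gene + 6  [with Gene=-2]  = 8
Toxicity = max(Gene, Dose) + 2  [with Gene=-2, Dose=8]  = 10
Outcome = min(Toxicity, Marker) + 3  [with Toxicity=10, Marker=10]  = 13
Without intervention: Dose = -Gene + 6  [with Gene=-2]  = 8; Marker = -2*Gene + 5  [with Gene=-2]  = 9; Toxicity = max(Gene, Dose) + 2  [with Gene=-2, Dose=8]  = 10; Outcome = min(Toxicity, Marker) + 3  [with Toxicity=10, Marker=9]  = 12.
Change = 13 − 12 = 1.

1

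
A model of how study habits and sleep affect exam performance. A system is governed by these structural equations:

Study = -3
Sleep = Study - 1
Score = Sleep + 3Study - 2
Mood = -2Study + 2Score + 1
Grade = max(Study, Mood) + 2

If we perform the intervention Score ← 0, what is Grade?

do(Score=0) replaces the equation Score = Sleep + 3Study - 2 with the constant Score = 0.
Mood = -2Study + 2Score + 1  [with Study=-3, Score=0]  = 7
Grade = max(Study, Mood) + 2  [with Study=-3, Mood=7]  = 9

9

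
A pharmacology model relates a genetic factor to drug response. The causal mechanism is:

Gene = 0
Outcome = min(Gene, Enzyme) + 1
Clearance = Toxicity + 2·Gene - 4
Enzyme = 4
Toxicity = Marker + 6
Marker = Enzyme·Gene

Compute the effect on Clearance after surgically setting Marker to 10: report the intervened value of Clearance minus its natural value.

10

do(Marker=10) replaces the equation Marker = Enzyme·Gene with the constant Marker = 10.
Toxicity = Marker + 6  [with Marker=10]  = 16
Clearance = Toxicity + 2·Gene - 4  [with Toxicity=16, Gene=0]  = 12
Without intervention: Marker = Enzyme·Gene  [with Enzyme=4, Gene=0]  = 0; Toxicity = Marker + 6  [with Marker=0]  = 6; Clearance = Toxicity + 2·Gene - 4  [with Toxicity=6, Gene=0]  = 2.
Change = 12 − 2 = 10.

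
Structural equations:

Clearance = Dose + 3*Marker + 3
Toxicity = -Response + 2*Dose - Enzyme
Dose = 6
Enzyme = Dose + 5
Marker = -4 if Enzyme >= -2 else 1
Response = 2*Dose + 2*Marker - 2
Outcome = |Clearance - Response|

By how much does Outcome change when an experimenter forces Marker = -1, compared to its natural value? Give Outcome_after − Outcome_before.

The intervention breaks the incoming arrows to Marker: Marker = -4 if Enzyme >= -2 else 1 no longer applies, and Marker = -1.
Response = 2*Dose + 2*Marker - 2  [with Dose=6, Marker=-1]  = 8
Clearance = Dose + 3*Marker + 3  [with Dose=6, Marker=-1]  = 6
Outcome = |Clearance - Response|  [with Clearance=6, Response=8]  = 2
Without intervention: Enzyme = Dose + 5  [with Dose=6]  = 11; Marker = -4 if Enzyme >= -2 else 1  [with Enzyme=11]  = -4; Response = 2*Dose + 2*Marker - 2  [with Dose=6, Marker=-4]  = 2; Clearance = Dose + 3*Marker + 3  [with Dose=6, Marker=-4]  = -3; Outcome = |Clearance - Response|  [with Clearance=-3, Response=2]  = 5.
Change = 2 − 5 = -3.

-3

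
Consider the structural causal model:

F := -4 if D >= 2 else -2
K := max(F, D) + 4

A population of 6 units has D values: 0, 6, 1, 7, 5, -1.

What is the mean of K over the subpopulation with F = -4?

E[K|F=-4] averages over only the 3 units with F=-4 (D = 6, 7, 5): K = 10, 11, 9, mean 10.

10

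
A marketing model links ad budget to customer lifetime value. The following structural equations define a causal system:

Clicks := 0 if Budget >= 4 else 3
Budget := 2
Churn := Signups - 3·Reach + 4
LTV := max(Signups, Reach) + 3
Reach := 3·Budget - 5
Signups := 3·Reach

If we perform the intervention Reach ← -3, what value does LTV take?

Under do(Reach=-3), the mechanism Reach := 3·Budget - 5 is discarded; Reach is fixed at -3.
Signups = 3·Reach  [with Reach=-3]  = -9
LTV = max(Signups, Reach) + 3  [with Signups=-9, Reach=-3]  = 0

0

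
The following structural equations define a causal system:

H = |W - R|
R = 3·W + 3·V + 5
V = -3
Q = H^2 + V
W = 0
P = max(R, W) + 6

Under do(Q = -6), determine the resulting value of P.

6

The intervention breaks the incoming arrows to Q: Q = H^2 + V no longer applies, and Q = -6.
Since P is not a descendant of the intervened variable, it is unaffected.
R = 3·W + 3·V + 5  [with W=0, V=-3]  = -4
P = max(R, W) + 6  [with R=-4, W=0]  = 6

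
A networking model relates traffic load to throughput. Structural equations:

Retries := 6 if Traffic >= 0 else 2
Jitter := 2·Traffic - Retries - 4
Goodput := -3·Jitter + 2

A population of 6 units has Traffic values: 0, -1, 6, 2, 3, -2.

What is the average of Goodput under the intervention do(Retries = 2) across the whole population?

12

Every unit gets Retries=2 under the intervention. Goodput values become 20, 26, -16, 8, 2, 32; E[Goodput|do(Retries=2)] = 12.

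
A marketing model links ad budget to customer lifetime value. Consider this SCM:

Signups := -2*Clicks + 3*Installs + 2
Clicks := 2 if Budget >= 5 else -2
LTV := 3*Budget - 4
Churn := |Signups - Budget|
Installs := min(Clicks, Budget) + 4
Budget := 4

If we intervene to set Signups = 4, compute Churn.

0

Intervening sets Signups = 4 and removes its equation (Signups := -2*Clicks + 3*Installs + 2).
Churn = |Signups - Budget|  [with Signups=4, Budget=4]  = 0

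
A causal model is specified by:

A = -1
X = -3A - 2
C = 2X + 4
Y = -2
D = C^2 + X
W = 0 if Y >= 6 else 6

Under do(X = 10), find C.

24

Intervening sets X = 10 and removes its equation (X = -3A - 2).
C = 2X + 4  [with X=10]  = 24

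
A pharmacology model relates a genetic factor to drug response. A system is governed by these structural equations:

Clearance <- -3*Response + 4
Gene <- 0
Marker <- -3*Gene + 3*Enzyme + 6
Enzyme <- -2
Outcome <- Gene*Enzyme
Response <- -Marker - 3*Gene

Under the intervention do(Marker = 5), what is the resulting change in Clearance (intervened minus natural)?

do(Marker=5) replaces the equation Marker <- -3*Gene + 3*Enzyme + 6 with the constant Marker = 5.
Response = -Marker - 3*Gene  [with Marker=5, Gene=0]  = -5
Clearance = -3*Response + 4  [with Response=-5]  = 19
Without intervention: Marker = -3*Gene + 3*Enzyme + 6  [with Gene=0, Enzyme=-2]  = 0; Response = -Marker - 3*Gene  [with Marker=0, Gene=0]  = 0; Clearance = -3*Response + 4  [with Response=0]  = 4.
Change = 19 − 4 = 15.

15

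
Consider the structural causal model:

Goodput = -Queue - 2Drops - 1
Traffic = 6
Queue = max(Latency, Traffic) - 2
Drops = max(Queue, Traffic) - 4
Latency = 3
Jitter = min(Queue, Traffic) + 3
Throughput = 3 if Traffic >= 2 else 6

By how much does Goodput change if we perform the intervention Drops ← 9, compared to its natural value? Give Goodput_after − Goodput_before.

The intervention breaks the incoming arrows to Drops: Drops = max(Queue, Traffic) - 4 no longer applies, and Drops = 9.
Queue = max(Latency, Traffic) - 2  [with Latency=3, Traffic=6]  = 4
Goodput = -Queue - 2Drops - 1  [with Queue=4, Drops=9]  = -23
Without intervention: Queue = max(Latency, Traffic) - 2  [with Latency=3, Traffic=6]  = 4; Drops = max(Queue, Traffic) - 4  [with Queue=4, Traffic=6]  = 2; Goodput = -Queue - 2Drops - 1  [with Queue=4, Drops=2]  = -9.
Change = -23 − (-9) = -14.

-14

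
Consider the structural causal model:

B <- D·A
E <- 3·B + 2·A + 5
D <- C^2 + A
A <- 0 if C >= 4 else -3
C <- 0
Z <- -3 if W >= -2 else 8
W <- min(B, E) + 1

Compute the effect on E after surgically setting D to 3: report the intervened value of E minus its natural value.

do(D=3) replaces the equation D <- C^2 + A with the constant D = 3.
A = 0 if C >= 4 else -3  [with C=0]  = -3
B = D·A  [with D=3, A=-3]  = -9
E = 3·B + 2·A + 5  [with B=-9, A=-3]  = -28
Without intervention: A = 0 if C >= 4 else -3  [with C=0]  = -3; D = C^2 + A  [with C=0, A=-3]  = -3; B = D·A  [with D=-3, A=-3]  = 9; E = 3·B + 2·A + 5  [with B=9, A=-3]  = 26.
Change = -28 − 26 = -54.

-54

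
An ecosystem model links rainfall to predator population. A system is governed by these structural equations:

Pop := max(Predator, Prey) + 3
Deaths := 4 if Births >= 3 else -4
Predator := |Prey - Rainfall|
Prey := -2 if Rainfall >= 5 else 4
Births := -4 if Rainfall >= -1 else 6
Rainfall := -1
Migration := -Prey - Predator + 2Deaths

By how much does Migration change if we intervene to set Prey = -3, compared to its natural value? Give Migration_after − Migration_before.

Under do(Prey=-3), the mechanism Prey := -2 if Rainfall >= 5 else 4 is discarded; Prey is fixed at -3.
Predator = |Prey - Rainfall|  [with Prey=-3, Rainfall=-1]  = 2
Births = -4 if Rainfall >= -1 else 6  [with Rainfall=-1]  = -4
Deaths = 4 if Births >= 3 else -4  [with Births=-4]  = -4
Migration = -Prey - Predator + 2Deaths  [with Prey=-3, Predator=2, Deaths=-4]  = -7
Without intervention: Prey = -2 if Rainfall >= 5 else 4  [with Rainfall=-1]  = 4; Predator = |Prey - Rainfall|  [with Prey=4, Rainfall=-1]  = 5; Births = -4 if Rainfall >= -1 else 6  [with Rainfall=-1]  = -4; Deaths = 4 if Births >= 3 else -4  [with Births=-4]  = -4; Migration = -Prey - Predator + 2Deaths  [with Prey=4, Predator=5, Deaths=-4]  = -17.
Change = -7 − (-17) = 10.

10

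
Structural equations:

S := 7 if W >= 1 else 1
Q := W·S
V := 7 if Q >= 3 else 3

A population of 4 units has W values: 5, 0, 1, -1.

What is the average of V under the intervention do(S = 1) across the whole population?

do(S=1) breaks S's dependence on W. With S=1 fixed, V across the units is 7, 3, 3, 3, mean 4.

4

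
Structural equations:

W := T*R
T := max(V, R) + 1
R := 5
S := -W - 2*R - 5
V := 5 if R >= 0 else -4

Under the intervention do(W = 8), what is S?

Intervening sets W = 8 and removes its equation (W := T*R).
S = -W - 2*R - 5  [with W=8, R=5]  = -23

-23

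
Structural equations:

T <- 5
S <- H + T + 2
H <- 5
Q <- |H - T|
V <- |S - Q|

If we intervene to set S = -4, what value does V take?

4

Intervening sets S = -4 and removes its equation (S <- H + T + 2).
Q = |H - T|  [with H=5, T=5]  = 0
V = |S - Q|  [with S=-4, Q=0]  = 4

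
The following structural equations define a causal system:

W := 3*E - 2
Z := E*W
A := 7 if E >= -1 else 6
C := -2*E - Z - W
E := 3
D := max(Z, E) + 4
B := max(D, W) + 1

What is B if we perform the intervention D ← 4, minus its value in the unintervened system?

The intervention breaks the incoming arrows to D: D := max(Z, E) + 4 no longer applies, and D = 4.
W = 3*E - 2  [with E=3]  = 7
B = max(D, W) + 1  [with D=4, W=7]  = 8
Without intervention: W = 3*E - 2  [with E=3]  = 7; Z = E*W  [with E=3, W=7]  = 21; D = max(Z, E) + 4  [with Z=21, E=3]  = 25; B = max(D, W) + 1  [with D=25, W=7]  = 26.
Change = 8 − 26 = -18.

-18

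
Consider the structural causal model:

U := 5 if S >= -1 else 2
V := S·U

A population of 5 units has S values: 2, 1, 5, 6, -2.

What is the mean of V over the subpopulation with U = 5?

17.5

E[V|U=5] averages over only the 4 units with U=5 (S = 2, 1, 5, 6): V = 10, 5, 25, 30, mean 17.5.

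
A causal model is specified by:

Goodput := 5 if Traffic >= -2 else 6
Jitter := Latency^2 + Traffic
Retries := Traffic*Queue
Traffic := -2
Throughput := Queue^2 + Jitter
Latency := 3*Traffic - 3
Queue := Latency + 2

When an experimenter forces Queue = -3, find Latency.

Under do(Queue=-3), the mechanism Queue := Latency + 2 is discarded; Queue is fixed at -3.
Since Latency is not a descendant of the intervened variable, it is unaffected.
Latency = 3*Traffic - 3  [with Traffic=-2]  = -9

-9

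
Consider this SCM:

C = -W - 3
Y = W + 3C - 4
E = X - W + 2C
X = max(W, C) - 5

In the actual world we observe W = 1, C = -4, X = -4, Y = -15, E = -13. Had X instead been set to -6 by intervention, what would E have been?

do(X=-6) replaces the equation X = max(W, C) - 5 with the constant X = -6.
C = -W - 3  [with W=1]  = -4
E = X - W + 2C  [with X=-6, W=1, C=-4]  = -15

-15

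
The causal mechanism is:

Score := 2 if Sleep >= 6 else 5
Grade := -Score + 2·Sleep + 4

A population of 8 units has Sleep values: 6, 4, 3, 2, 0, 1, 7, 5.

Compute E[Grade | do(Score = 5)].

6

Every unit gets Score=5 under the intervention. Grade values become 11, 7, 5, 3, -1, 1, 13, 9; E[Grade|do(Score=5)] = 6.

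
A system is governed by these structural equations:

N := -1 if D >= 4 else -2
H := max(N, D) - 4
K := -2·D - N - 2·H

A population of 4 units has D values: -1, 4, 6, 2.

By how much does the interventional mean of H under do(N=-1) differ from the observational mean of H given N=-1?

-2.25

Every unit gets N=-1 under the intervention. H values become -5, 0, 2, -2; E[H|do(N=-1)] = -1.25.
E[H|N=-1] averages over only the 2 units with N=-1 (D = 4, 6): H = 0, 2, mean 1.
Difference = -1.25 − 1 = -2.25.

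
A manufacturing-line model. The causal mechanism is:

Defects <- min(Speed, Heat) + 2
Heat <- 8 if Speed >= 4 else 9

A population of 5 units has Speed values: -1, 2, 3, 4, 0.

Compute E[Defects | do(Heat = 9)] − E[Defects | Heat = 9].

do(Heat=9) breaks Heat's dependence on Speed. With Heat=9 fixed, Defects across the units is 1, 4, 5, 6, 2, mean 3.6.
Observing Heat=9 restricts to units where Heat's equation naturally yields 9: Speed ∈ {-1, 2, 3, 0}. In that subpopulation Defects = 1, 4, 5, 2, mean 3.
Difference = 3.6 − 3 = 0.6.

0.6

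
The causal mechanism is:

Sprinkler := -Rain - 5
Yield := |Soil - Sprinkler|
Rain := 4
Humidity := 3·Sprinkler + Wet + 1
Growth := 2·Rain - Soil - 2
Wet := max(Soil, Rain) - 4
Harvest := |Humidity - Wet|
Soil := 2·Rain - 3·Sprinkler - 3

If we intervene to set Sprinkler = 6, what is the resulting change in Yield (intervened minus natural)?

-22

Under do(Sprinkler=6), the mechanism Sprinkler := -Rain - 5 is discarded; Sprinkler is fixed at 6.
Soil = 2·Rain - 3·Sprinkler - 3  [with Rain=4, Sprinkler=6]  = -13
Yield = |Soil - Sprinkler|  [with Soil=-13, Sprinkler=6]  = 19
Without intervention: Sprinkler = -Rain - 5  [with Rain=4]  = -9; Soil = 2·Rain - 3·Sprinkler - 3  [with Rain=4, Sprinkler=-9]  = 32; Yield = |Soil - Sprinkler|  [with Soil=32, Sprinkler=-9]  = 41.
Change = 19 − 41 = -22.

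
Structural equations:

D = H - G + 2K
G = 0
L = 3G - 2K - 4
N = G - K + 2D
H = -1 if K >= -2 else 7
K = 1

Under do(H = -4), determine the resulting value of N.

-5

do(H=-4) replaces the equation H = -1 if K >= -2 else 7 with the constant H = -4.
D = H - G + 2K  [with H=-4, G=0, K=1]  = -2
N = G - K + 2D  [with G=0, K=1, D=-2]  = -5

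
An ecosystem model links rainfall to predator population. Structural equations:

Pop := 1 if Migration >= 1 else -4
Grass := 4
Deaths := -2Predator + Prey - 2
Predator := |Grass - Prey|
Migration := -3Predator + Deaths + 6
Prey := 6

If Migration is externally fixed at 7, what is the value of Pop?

1

The intervention breaks the incoming arrows to Migration: Migration := -3Predator + Deaths + 6 no longer applies, and Migration = 7.
Pop = 1 if Migration >= 1 else -4  [with Migration=7]  = 1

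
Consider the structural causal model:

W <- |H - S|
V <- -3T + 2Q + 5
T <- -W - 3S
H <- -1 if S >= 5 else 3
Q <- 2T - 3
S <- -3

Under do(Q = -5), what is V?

-14

The intervention breaks the incoming arrows to Q: Q <- 2T - 3 no longer applies, and Q = -5.
H = -1 if S >= 5 else 3  [with S=-3]  = 3
W = |H - S|  [with H=3, S=-3]  = 6
T = -W - 3S  [with W=6, S=-3]  = 3
V = -3T + 2Q + 5  [with T=3, Q=-5]  = -14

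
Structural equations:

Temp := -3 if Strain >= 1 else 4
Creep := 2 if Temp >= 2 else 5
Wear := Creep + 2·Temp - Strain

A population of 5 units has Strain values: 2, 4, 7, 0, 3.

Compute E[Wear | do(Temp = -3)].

The intervention sets Temp=-3 in all 5 units regardless of Strain. Recomputing Wear per unit gives -3, -5, -8, -1, -4; average -4.2.

-4.2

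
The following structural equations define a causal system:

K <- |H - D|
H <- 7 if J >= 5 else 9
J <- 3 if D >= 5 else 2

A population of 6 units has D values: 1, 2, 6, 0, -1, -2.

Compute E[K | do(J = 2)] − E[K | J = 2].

-1

The intervention sets J=2 in all 6 units regardless of D. Recomputing K per unit gives 8, 7, 3, 9, 10, 11; average 8.
E[K|J=2] averages over only the 5 units with J=2 (D = 1, 2, 0, -1, -2): K = 8, 7, 9, 10, 11, mean 9.
Difference = 8 − 9 = -1.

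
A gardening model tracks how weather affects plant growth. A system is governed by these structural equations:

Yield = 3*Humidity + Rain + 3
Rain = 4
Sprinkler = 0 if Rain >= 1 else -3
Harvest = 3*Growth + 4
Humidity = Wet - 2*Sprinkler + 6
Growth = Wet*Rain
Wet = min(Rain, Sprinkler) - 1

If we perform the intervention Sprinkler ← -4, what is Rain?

4

Under do(Sprinkler=-4), the mechanism Sprinkler = 0 if Rain >= 1 else -3 is discarded; Sprinkler is fixed at -4.
Rain is not downstream of the intervention, so its value is determined by the original equations.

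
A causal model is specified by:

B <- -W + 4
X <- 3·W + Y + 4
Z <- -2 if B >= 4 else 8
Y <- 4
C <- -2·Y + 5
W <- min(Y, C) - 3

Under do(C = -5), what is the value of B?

Under do(C=-5), the mechanism C <- -2·Y + 5 is discarded; C is fixed at -5.
W = min(Y, C) - 3  [with Y=4, C=-5]  = -8
B = -W + 4  [with W=-8]  = 12

12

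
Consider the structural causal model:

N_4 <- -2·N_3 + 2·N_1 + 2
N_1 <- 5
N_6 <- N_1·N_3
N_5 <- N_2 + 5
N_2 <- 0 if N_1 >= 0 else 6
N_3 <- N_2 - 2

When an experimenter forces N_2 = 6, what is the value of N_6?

20

Under do(N_2=6), the mechanism N_2 <- 0 if N_1 >= 0 else 6 is discarded; N_2 is fixed at 6.
N_3 = N_2 - 2  [with N_2=6]  = 4
N_6 = N_1·N_3  [with N_1=5, N_3=4]  = 20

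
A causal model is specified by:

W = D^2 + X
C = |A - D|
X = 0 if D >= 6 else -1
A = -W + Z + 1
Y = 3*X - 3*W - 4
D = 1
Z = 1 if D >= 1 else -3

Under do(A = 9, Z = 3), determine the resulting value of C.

Under do(A = 9, Z = 3), each intervened variable's structural equation is replaced by its fixed value.
C = |A - D|  [with A=9, D=1]  = 8

8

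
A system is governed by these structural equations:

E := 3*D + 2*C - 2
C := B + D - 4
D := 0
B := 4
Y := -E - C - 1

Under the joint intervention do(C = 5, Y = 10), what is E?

The joint intervention fixes C = 5, Y = 10, removing each variable's own equation.
E = 3*D + 2*C - 2  [with D=0, C=5]  = 8

8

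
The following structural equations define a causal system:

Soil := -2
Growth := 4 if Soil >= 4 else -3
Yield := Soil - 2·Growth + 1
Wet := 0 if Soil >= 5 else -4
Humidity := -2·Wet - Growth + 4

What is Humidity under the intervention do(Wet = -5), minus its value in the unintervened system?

2

Under do(Wet=-5), the mechanism Wet := 0 if Soil >= 5 else -4 is discarded; Wet is fixed at -5.
Growth = 4 if Soil >= 4 else -3  [with Soil=-2]  = -3
Humidity = -2·Wet - Growth + 4  [with Wet=-5, Growth=-3]  = 17
Without intervention: Wet = 0 if Soil >= 5 else -4  [with Soil=-2]  = -4; Growth = 4 if Soil >= 4 else -3  [with Soil=-2]  = -3; Humidity = -2·Wet - Growth + 4  [with Wet=-4, Growth=-3]  = 15.
Change = 17 − 15 = 2.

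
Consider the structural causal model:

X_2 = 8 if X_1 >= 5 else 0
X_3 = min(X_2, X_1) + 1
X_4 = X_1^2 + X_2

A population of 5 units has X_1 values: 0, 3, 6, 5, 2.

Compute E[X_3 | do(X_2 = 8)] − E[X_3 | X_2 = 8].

-2.3

Every unit gets X_2=8 under the intervention. X_3 values become 1, 4, 7, 6, 3; E[X_3|do(X_2=8)] = 4.2.
E[X_3|X_2=8] averages over only the 2 units with X_2=8 (X_1 = 6, 5): X_3 = 7, 6, mean 6.5.
Difference = 4.2 − 6.5 = -2.3.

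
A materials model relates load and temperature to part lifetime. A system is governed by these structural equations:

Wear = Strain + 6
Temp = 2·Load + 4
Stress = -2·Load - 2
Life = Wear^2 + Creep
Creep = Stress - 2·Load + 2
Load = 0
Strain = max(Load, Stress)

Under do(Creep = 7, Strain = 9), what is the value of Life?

The joint intervention fixes Creep = 7, Strain = 9, removing each variable's own equation.
Wear = Strain + 6  [with Strain=9]  = 15
Life = Wear^2 + Creep  [with Wear=15, Creep=7]  = 232

232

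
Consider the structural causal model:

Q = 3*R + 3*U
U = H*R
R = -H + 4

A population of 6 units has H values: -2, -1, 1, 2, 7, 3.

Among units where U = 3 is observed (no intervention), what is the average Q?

15

Conditioning on U=3 selects the 2 unit(s) with H ∈ {1, 3}. Their Q values: 18, 12. Mean = 15.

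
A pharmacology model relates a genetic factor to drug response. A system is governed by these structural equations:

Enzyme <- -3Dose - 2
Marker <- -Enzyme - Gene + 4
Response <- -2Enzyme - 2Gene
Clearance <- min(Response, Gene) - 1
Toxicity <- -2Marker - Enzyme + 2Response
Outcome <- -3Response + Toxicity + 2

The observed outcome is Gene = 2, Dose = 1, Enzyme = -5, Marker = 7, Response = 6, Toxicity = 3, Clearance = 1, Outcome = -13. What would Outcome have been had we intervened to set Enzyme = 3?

The intervention breaks the incoming arrows to Enzyme: Enzyme <- -3Dose - 2 no longer applies, and Enzyme = 3.
Marker = -Enzyme - Gene + 4  [with Enzyme=3, Gene=2]  = -1
Response = -2Enzyme - 2Gene  [with Enzyme=3, Gene=2]  = -10
Toxicity = -2Marker - Enzyme + 2Response  [with Marker=-1, Enzyme=3, Response=-10]  = -21
Outcome = -3Response + Toxicity + 2  [with Response=-10, Toxicity=-21]  = 11

11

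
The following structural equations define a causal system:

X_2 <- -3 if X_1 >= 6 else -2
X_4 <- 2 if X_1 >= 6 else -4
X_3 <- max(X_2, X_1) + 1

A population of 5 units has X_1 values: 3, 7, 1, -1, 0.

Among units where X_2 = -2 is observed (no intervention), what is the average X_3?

1.75

E[X_3|X_2=-2] averages over only the 4 units with X_2=-2 (X_1 = 3, 1, -1, 0): X_3 = 4, 2, 0, 1, mean 1.75.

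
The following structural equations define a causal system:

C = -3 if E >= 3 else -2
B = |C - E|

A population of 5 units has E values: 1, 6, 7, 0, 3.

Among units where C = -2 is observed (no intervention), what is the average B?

Conditioning on C=-2 selects the 2 unit(s) with E ∈ {1, 0}. Their B values: 3, 2. Mean = 2.5.

2.5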